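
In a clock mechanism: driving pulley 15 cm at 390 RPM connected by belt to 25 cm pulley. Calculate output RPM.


Given: D1 = 15 cm, w1 = 390 RPM, D2 = 25 cm
Using D1*w1 = D2*w2
w2 = D1*w1 / D2
w2 = 15*390 / 25
w2 = 5850 / 25
w2 = 234 RPM

234 RPM


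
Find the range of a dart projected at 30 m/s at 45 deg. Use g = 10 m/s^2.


Given: v0 = 30 m/s, theta = 45 deg, g = 10 m/s^2
sin(2*45) = sin(90) = 1
Using R = v0^2 * sin(2*theta) / g
R = 30^2 * 1 / 10
R = 900 / 10
R = 90 m

90 m


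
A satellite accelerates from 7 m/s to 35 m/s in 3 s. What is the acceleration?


Given: initial velocity v0 = 7 m/s, final velocity v = 35 m/s, time t = 3 s
Using a = (v - v0) / t
a = (35 - 7) / 3
a = 28 / 3
a = 28/3 m/s^2

28/3 m/s^2


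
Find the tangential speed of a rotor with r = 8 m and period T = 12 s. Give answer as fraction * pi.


Given: radius r = 8 m, period T = 12 s
Using v = 2*pi*r / T
v = 2*pi*8 / 12
v = 16*pi / 12
v = 4/3*pi m/s

4/3*pi m/s


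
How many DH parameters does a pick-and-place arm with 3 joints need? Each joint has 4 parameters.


Given: 3 joints, 4 DH parameters per joint (d, theta, a, alpha)
Total DH parameters = number_of_joints * 4
Total = 3 * 4
Total = 12

12


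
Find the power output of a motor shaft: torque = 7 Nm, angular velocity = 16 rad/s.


Given: tau = 7 Nm, omega = 16 rad/s
Using P = tau * omega
P = 7 * 16
P = 112 W

112 W


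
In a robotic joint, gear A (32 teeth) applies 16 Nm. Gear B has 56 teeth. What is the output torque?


Given: N1 = 32, N2 = 56, T1 = 16 Nm
Using T2/T1 = N2/N1
T2 = T1 * N2 / N1
T2 = 16 * 56 / 32
T2 = 896 / 32
T2 = 28 Nm

28 Nm


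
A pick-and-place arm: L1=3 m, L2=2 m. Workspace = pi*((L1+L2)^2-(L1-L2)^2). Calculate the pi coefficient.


Given: L1 = 3, L2 = 2
(L1+L2)^2 = (5)^2 = 25
(L1-L2)^2 = (1)^2 = 1
Difference = 25 - 1 = 24
This equals 4*L1*L2 = 4*3*2 = 24
Workspace area = 24*pi

24


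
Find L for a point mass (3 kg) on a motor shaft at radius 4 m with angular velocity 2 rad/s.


Given: m = 3 kg, r = 4 m, omega = 2 rad/s
For a point mass: I = m*r^2
I = 3*4^2 = 3*16 = 48
L = I*omega = 48*2
L = 96 kg*m^2/s

96 kg*m^2/s


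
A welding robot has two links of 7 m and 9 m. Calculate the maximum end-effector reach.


Given: L1 = 7 m, L2 = 9 m
For a 2-link planar arm, max reach = L1 + L2 (fully extended)
Max reach = 7 + 9
Max reach = 16 m

16 m


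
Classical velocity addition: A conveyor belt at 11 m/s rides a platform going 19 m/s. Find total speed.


Given: object velocity = 11 m/s, platform velocity = 19 m/s (same direction)
Using classical velocity addition: v_total = v_object + v_platform
v_total = 11 + 19
v_total = 30 m/s

30 m/s


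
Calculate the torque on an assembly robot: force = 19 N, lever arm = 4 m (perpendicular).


Given: F = 19 N, r = 4 m, angle = 90 deg (perpendicular)
Using tau = F * r * sin(90)
sin(90) = 1
tau = 19 * 4 * 1
tau = 76 Nm

76 Nm


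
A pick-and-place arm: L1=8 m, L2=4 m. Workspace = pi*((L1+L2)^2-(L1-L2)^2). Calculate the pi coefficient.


Given: L1 = 8, L2 = 4
(L1+L2)^2 = (12)^2 = 144
(L1-L2)^2 = (4)^2 = 16
Difference = 144 - 16 = 128
This equals 4*L1*L2 = 4*8*4 = 128
Workspace area = 128*pi

128


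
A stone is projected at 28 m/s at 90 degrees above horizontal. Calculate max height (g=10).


Given: v0 = 28 m/s, theta = 90 deg, g = 10 m/s^2
sin^2(90) = 1
Using H = v0^2 * sin^2(theta) / (2*g)
H = 28^2 * 1 / (2*10)
H = 784 * 1 / 20
H = 784 / 20
H = 196/5 m

196/5 m


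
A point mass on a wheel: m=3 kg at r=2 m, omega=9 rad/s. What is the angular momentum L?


Given: m = 3 kg, r = 2 m, omega = 9 rad/s
For a point mass: I = m*r^2
I = 3*2^2 = 3*4 = 12
L = I*omega = 12*9
L = 108 kg*m^2/s

108 kg*m^2/s


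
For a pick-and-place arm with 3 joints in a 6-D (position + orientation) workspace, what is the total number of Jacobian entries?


Given: task space dimension = 6, joints = 3
Jacobian is a 6 x 3 matrix
Total entries = rows * columns
Total = 6 * 3
Total = 18

18


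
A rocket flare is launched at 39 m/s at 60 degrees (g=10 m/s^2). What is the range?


Given: v0 = 39 m/s, theta = 60 deg, g = 10 m/s^2
sin(2*60) = sin(120) = sqrt(3)/2
Using R = v0^2 * sin(2*theta) / g
R = 39^2 * (sqrt(3)/2) / 10
R = 1521 * sqrt(3) / 20
R = 1521/20*sqrt(3) m

1521/20*sqrt(3) m


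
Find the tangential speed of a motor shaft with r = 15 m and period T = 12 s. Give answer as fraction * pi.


Given: radius r = 15 m, period T = 12 s
Using v = 2*pi*r / T
v = 2*pi*15 / 12
v = 30*pi / 12
v = 5/2*pi m/s

5/2*pi m/s


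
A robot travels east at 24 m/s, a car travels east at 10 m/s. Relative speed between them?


Given: v_A = 24 m/s east, v_B = 10 m/s east
Both move in the same direction; relative speed = |v_A - v_B|
|24 - 10| = |14|
= 14 m/s

14 m/s


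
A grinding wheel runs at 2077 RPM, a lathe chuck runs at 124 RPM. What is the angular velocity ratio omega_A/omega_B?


Given: RPM_A = 2077, RPM_B = 124
omega = 2*pi*RPM/60, so omega_A/omega_B = RPM_A / RPM_B
omega_A/omega_B = 2077 / 124
omega_A/omega_B = 67/4

67/4


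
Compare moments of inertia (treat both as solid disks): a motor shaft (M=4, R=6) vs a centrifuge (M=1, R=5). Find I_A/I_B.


Given: M1=4 kg, R1=6 m, M2=1 kg, R2=5 m
For a disk: I = (1/2)*M*R^2, so I_A/I_B = (M1*R1^2)/(M2*R2^2)
M1*R1^2 = 4*36 = 144
M2*R2^2 = 1*25 = 25
I_A/I_B = 144/25 = 144/25

144/25


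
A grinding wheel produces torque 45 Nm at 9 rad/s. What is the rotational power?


Given: tau = 45 Nm, omega = 9 rad/s
Using P = tau * omega
P = 45 * 9
P = 405 W

405 W


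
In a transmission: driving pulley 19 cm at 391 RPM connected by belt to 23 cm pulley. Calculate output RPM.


Given: D1 = 19 cm, w1 = 391 RPM, D2 = 23 cm
Using D1*w1 = D2*w2
w2 = D1*w1 / D2
w2 = 19*391 / 23
w2 = 7429 / 23
w2 = 323 RPM

323 RPM


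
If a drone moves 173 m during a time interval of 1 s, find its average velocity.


Given: distance d = 173 m, time t = 1 s
Using v = d / t
v = 173 / 1
v = 173 m/s

173 m/s


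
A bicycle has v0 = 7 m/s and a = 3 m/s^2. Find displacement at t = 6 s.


Given: v0 = 7 m/s, a = 3 m/s^2, t = 6 s
Using s = v0*t + (1/2)*a*t^2
s = 7*6 + (1/2)*3*6^2
s = 42 + (1/2)*108
s = 42 + 54
s = 96

96 m


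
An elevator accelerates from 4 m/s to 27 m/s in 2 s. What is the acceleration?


Given: initial velocity v0 = 4 m/s, final velocity v = 27 m/s, time t = 2 s
Using a = (v - v0) / t
a = (27 - 4) / 2
a = 23 / 2
a = 23/2 m/s^2

23/2 m/s^2


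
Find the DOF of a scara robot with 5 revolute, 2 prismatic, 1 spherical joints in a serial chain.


Given: serial robot with 5 revolute, 2 prismatic, 1 spherical joints
DOF contribution per joint type: revolute=1, prismatic=1, spherical=3, fixed=0
DOF = 5*1 + 2*1 + 1*3
DOF = 10

10


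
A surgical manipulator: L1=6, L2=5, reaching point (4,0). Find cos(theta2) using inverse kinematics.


Given: L1 = 6, L2 = 5, target (x, y) = (4, 0)
Using cos(theta2) = (x^2 + y^2 - L1^2 - L2^2) / (2*L1*L2)
x^2 + y^2 = 4^2 + 0 = 16
L1^2 + L2^2 = 36 + 25 = 61
Numerator = 16 - 61 = -45
Denominator = 2*6*5 = 60
cos(theta2) = -45/60 = -3/4

-3/4


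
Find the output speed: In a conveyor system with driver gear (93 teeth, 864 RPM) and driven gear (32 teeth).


Given: N1 = 93 teeth, w1 = 864 RPM, N2 = 32 teeth
Using N1*w1 = N2*w2
w2 = N1*w1 / N2
w2 = 93*864 / 32
w2 = 80352 / 32
w2 = 2511 RPM

2511 RPM


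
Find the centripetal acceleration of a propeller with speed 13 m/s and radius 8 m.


Given: v = 13 m/s, r = 8 m
Using a_c = v^2 / r
a_c = 13^2 / 8
a_c = 169 / 8
a_c = 169/8 m/s^2

169/8 m/s^2


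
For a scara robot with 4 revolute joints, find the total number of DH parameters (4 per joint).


Given: 4 joints, 4 DH parameters per joint (d, theta, a, alpha)
Total DH parameters = number_of_joints * 4
Total = 4 * 4
Total = 16

16


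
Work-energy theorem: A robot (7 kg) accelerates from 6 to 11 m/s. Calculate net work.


Given: m = 7 kg, v0 = 6 m/s, v = 11 m/s
Using W = (1/2)*m*(v^2 - v0^2)
v^2 = 11^2 = 121
v0^2 = 6^2 = 36
v^2 - v0^2 = 121 - 36 = 85
W = (1/2)*7*85 = 595/2 J

595/2 J


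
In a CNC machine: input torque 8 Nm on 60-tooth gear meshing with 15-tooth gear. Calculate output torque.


Given: N1 = 60, N2 = 15, T1 = 8 Nm
Using T2/T1 = N2/N1
T2 = T1 * N2 / N1
T2 = 8 * 15 / 60
T2 = 120 / 60
T2 = 2 Nm

2 Nm


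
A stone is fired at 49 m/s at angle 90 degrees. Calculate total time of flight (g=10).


Given: v0 = 49 m/s, theta = 90 deg, g = 10 m/s^2
sin(90) = 1
Using T = 2*v0*sin(theta) / g
T = 2*49*1 / 10
T = 98 / 10
T = 49/5 s

49/5 s


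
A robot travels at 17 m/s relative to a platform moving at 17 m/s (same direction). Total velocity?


Given: object velocity = 17 m/s, platform velocity = 17 m/s (same direction)
Using classical velocity addition: v_total = v_object + v_platform
v_total = 17 + 17
v_total = 34 m/s

34 m/s


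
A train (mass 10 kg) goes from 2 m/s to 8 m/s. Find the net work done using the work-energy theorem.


Given: m = 10 kg, v0 = 2 m/s, v = 8 m/s
Using W = (1/2)*m*(v^2 - v0^2)
v^2 = 8^2 = 64
v0^2 = 2^2 = 4
v^2 - v0^2 = 64 - 4 = 60
W = (1/2)*10*60 = 300 J

300 J


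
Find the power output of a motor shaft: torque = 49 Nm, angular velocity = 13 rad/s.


Given: tau = 49 Nm, omega = 13 rad/s
Using P = tau * omega
P = 49 * 13
P = 637 W

637 W


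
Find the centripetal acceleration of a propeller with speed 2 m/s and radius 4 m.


Given: v = 2 m/s, r = 4 m
Using a_c = v^2 / r
a_c = 2^2 / 4
a_c = 4 / 4
a_c = 1 m/s^2

1 m/s^2


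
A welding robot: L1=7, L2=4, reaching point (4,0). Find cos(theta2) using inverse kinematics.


Given: L1 = 7, L2 = 4, target (x, y) = (4, 0)
Using cos(theta2) = (x^2 + y^2 - L1^2 - L2^2) / (2*L1*L2)
x^2 + y^2 = 4^2 + 0 = 16
L1^2 + L2^2 = 49 + 16 = 65
Numerator = 16 - 65 = -49
Denominator = 2*7*4 = 56
cos(theta2) = -49/56 = -7/8

-7/8


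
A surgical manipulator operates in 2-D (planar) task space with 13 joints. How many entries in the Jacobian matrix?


Given: task space dimension = 2, joints = 13
Jacobian is a 2 x 13 matrix
Total entries = rows * columns
Total = 2 * 13
Total = 26

26


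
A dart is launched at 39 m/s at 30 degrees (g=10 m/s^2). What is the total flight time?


Given: v0 = 39 m/s, theta = 30 deg, g = 10 m/s^2
sin(30) = 1/2
Using T = 2*v0*sin(theta) / g
T = 2*39*1/2 / 10
T = 39 / 10
T = 39/10 s

39/10 s


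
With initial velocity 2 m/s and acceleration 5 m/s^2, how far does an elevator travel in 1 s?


Given: v0 = 2 m/s, a = 5 m/s^2, t = 1 s
Using s = v0*t + (1/2)*a*t^2
s = 2*1 + (1/2)*5*1^2
s = 2 + (1/2)*5
s = 2 + 5/2
s = 9/2

9/2 m


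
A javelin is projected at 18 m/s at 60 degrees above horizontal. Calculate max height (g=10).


Given: v0 = 18 m/s, theta = 60 deg, g = 10 m/s^2
sin^2(60) = 3/4
Using H = v0^2 * sin^2(theta) / (2*g)
H = 18^2 * 3/4 / (2*10)
H = 324 * 3/4 / 20
H = 243 / 20
H = 243/20 m

243/20 m


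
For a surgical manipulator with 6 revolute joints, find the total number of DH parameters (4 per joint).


Given: 6 joints, 4 DH parameters per joint (d, theta, a, alpha)
Total DH parameters = number_of_joints * 4
Total = 6 * 4
Total = 24

24


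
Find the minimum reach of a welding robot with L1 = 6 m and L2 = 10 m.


Given: L1 = 6 m, L2 = 10 m
For a 2-link planar arm, min reach = |L1 - L2| (second link folded back)
Min reach = |6 - 10|
Min reach = 4 m

4 m


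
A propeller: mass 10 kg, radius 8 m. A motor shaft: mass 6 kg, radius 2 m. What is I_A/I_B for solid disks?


Given: M1=10 kg, R1=8 m, M2=6 kg, R2=2 m
For a disk: I = (1/2)*M*R^2, so I_A/I_B = (M1*R1^2)/(M2*R2^2)
M1*R1^2 = 10*64 = 640
M2*R2^2 = 6*4 = 24
I_A/I_B = 640/24 = 80/3

80/3


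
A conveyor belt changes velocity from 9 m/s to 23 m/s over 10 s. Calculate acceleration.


Given: initial velocity v0 = 9 m/s, final velocity v = 23 m/s, time t = 10 s
Using a = (v - v0) / t
a = (23 - 9) / 10
a = 14 / 10
a = 7/5 m/s^2

7/5 m/s^2


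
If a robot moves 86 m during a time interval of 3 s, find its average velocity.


Given: distance d = 86 m, time t = 3 s
Using v = d / t
v = 86 / 3
v = 86/3 m/s

86/3 m/s


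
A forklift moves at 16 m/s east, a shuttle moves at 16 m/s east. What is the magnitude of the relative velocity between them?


Given: v_A = 16 m/s east, v_B = 16 m/s east
Both move in the same direction; relative speed = |v_A - v_B|
|16 - 16| = |0|
= 0 m/s

0 m/s


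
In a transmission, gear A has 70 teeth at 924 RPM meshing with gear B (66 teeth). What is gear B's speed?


Given: N1 = 70 teeth, w1 = 924 RPM, N2 = 66 teeth
Using N1*w1 = N2*w2
w2 = N1*w1 / N2
w2 = 70*924 / 66
w2 = 64680 / 66
w2 = 980 RPM

980 RPM


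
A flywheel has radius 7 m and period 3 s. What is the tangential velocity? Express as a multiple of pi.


Given: radius r = 7 m, period T = 3 s
Using v = 2*pi*r / T
v = 2*pi*7 / 3
v = 14*pi / 3
v = 14/3*pi m/s

14/3*pi m/s


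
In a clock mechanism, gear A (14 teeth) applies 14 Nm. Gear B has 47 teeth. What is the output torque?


Given: N1 = 14, N2 = 47, T1 = 14 Nm
Using T2/T1 = N2/N1
T2 = T1 * N2 / N1
T2 = 14 * 47 / 14
T2 = 658 / 14
T2 = 47 Nm

47 Nm


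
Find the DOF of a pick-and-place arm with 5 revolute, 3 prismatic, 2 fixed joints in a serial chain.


Given: serial robot with 5 revolute, 3 prismatic, 2 fixed joints
DOF contribution per joint type: revolute=1, prismatic=1, spherical=3, fixed=0
DOF = 5*1 + 3*1 + 2*0
DOF = 8

8


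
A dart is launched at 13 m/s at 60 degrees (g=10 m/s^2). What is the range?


Given: v0 = 13 m/s, theta = 60 deg, g = 10 m/s^2
sin(2*60) = sin(120) = sqrt(3)/2
Using R = v0^2 * sin(2*theta) / g
R = 13^2 * (sqrt(3)/2) / 10
R = 169 * sqrt(3) / 20
R = 169/20*sqrt(3) m

169/20*sqrt(3) m


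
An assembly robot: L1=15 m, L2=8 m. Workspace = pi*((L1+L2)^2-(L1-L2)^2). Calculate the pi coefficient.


Given: L1 = 15, L2 = 8
(L1+L2)^2 = (23)^2 = 529
(L1-L2)^2 = (7)^2 = 49
Difference = 529 - 49 = 480
This equals 4*L1*L2 = 4*15*8 = 480
Workspace area = 480*pi

480


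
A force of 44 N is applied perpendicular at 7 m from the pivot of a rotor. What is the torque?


Given: F = 44 N, r = 7 m, angle = 90 deg (perpendicular)
Using tau = F * r * sin(90)
sin(90) = 1
tau = 44 * 7 * 1
tau = 308 Nm

308 Nm


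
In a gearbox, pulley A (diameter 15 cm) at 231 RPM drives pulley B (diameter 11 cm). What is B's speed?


Given: D1 = 15 cm, w1 = 231 RPM, D2 = 11 cm
Using D1*w1 = D2*w2
w2 = D1*w1 / D2
w2 = 15*231 / 11
w2 = 3465 / 11
w2 = 315 RPM

315 RPM


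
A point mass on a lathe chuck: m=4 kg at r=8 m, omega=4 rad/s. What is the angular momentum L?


Given: m = 4 kg, r = 8 m, omega = 4 rad/s
For a point mass: I = m*r^2
I = 4*8^2 = 4*64 = 256
L = I*omega = 256*4
L = 1024 kg*m^2/s

1024 kg*m^2/s


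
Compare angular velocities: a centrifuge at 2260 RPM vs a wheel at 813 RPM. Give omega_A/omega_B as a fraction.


Given: RPM_A = 2260, RPM_B = 813
omega = 2*pi*RPM/60, so omega_A/omega_B = RPM_A / RPM_B
omega_A/omega_B = 2260 / 813
omega_A/omega_B = 2260/813

2260/813


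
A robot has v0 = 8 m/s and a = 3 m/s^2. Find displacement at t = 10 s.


Given: v0 = 8 m/s, a = 3 m/s^2, t = 10 s
Using s = v0*t + (1/2)*a*t^2
s = 8*10 + (1/2)*3*10^2
s = 80 + (1/2)*300
s = 80 + 150
s = 230

230 m


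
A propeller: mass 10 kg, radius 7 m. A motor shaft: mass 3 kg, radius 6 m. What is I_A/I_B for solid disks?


Given: M1=10 kg, R1=7 m, M2=3 kg, R2=6 m
For a disk: I = (1/2)*M*R^2, so I_A/I_B = (M1*R1^2)/(M2*R2^2)
M1*R1^2 = 10*49 = 490
M2*R2^2 = 3*36 = 108
I_A/I_B = 490/108 = 245/54

245/54


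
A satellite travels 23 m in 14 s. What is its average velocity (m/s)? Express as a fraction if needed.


Given: distance d = 23 m, time t = 14 s
Using v = d / t
v = 23 / 14
v = 23/14 m/s

23/14 m/s


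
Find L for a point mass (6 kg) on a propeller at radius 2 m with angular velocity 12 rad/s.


Given: m = 6 kg, r = 2 m, omega = 12 rad/s
For a point mass: I = m*r^2
I = 6*2^2 = 6*4 = 24
L = I*omega = 24*12
L = 288 kg*m^2/s

288 kg*m^2/s


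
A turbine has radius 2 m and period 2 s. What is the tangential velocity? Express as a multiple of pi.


Given: radius r = 2 m, period T = 2 s
Using v = 2*pi*r / T
v = 2*pi*2 / 2
v = 4*pi / 2
v = 2*pi m/s

2*pi m/s


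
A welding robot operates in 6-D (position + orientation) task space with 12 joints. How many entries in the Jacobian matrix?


Given: task space dimension = 6, joints = 12
Jacobian is a 6 x 12 matrix
Total entries = rows * columns
Total = 6 * 12
Total = 72

72


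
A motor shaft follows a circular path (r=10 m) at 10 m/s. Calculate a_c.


Given: v = 10 m/s, r = 10 m
Using a_c = v^2 / r
a_c = 10^2 / 10
a_c = 100 / 10
a_c = 10 m/s^2

10 m/s^2


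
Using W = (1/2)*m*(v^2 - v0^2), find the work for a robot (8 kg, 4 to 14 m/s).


Given: m = 8 kg, v0 = 4 m/s, v = 14 m/s
Using W = (1/2)*m*(v^2 - v0^2)
v^2 = 14^2 = 196
v0^2 = 4^2 = 16
v^2 - v0^2 = 196 - 16 = 180
W = (1/2)*8*180 = 720 J

720 J


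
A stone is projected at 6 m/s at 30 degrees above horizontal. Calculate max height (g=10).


Given: v0 = 6 m/s, theta = 30 deg, g = 10 m/s^2
sin^2(30) = 1/4
Using H = v0^2 * sin^2(theta) / (2*g)
H = 6^2 * 1/4 / (2*10)
H = 36 * 1/4 / 20
H = 9 / 20
H = 9/20 m

9/20 m


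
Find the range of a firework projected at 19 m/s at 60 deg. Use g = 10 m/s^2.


Given: v0 = 19 m/s, theta = 60 deg, g = 10 m/s^2
sin(2*60) = sin(120) = sqrt(3)/2
Using R = v0^2 * sin(2*theta) / g
R = 19^2 * (sqrt(3)/2) / 10
R = 361 * sqrt(3) / 20
R = 361/20*sqrt(3) m

361/20*sqrt(3) m


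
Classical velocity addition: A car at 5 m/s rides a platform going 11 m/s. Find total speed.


Given: object velocity = 5 m/s, platform velocity = 11 m/s (same direction)
Using classical velocity addition: v_total = v_object + v_platform
v_total = 5 + 11
v_total = 16 m/s

16 m/s


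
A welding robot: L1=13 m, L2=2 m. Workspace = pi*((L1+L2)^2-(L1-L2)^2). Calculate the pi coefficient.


Given: L1 = 13, L2 = 2
(L1+L2)^2 = (15)^2 = 225
(L1-L2)^2 = (11)^2 = 121
Difference = 225 - 121 = 104
This equals 4*L1*L2 = 4*13*2 = 104
Workspace area = 104*pi

104


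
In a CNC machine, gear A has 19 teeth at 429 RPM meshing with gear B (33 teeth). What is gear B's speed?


Given: N1 = 19 teeth, w1 = 429 RPM, N2 = 33 teeth
Using N1*w1 = N2*w2
w2 = N1*w1 / N2
w2 = 19*429 / 33
w2 = 8151 / 33
w2 = 247 RPM

247 RPM


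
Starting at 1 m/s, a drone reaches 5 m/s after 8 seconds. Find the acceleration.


Given: initial velocity v0 = 1 m/s, final velocity v = 5 m/s, time t = 8 s
Using a = (v - v0) / t
a = (5 - 1) / 8
a = 4 / 8
a = 1/2 m/s^2

1/2 m/s^2


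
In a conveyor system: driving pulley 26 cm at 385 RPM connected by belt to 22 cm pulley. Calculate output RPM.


Given: D1 = 26 cm, w1 = 385 RPM, D2 = 22 cm
Using D1*w1 = D2*w2
w2 = D1*w1 / D2
w2 = 26*385 / 22
w2 = 10010 / 22
w2 = 455 RPM

455 RPM


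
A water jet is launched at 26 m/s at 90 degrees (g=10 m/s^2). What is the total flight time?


Given: v0 = 26 m/s, theta = 90 deg, g = 10 m/s^2
sin(90) = 1
Using T = 2*v0*sin(theta) / g
T = 2*26*1 / 10
T = 52 / 10
T = 26/5 s

26/5 s


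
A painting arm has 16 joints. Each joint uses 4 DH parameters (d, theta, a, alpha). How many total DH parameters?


Given: 16 joints, 4 DH parameters per joint (d, theta, a, alpha)
Total DH parameters = number_of_joints * 4
Total = 16 * 4
Total = 64

64


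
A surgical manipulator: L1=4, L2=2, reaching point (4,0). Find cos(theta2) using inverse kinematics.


Given: L1 = 4, L2 = 2, target (x, y) = (4, 0)
Using cos(theta2) = (x^2 + y^2 - L1^2 - L2^2) / (2*L1*L2)
x^2 + y^2 = 4^2 + 0 = 16
L1^2 + L2^2 = 16 + 4 = 20
Numerator = 16 - 20 = -4
Denominator = 2*4*2 = 16
cos(theta2) = -4/16 = -1/4

-1/4


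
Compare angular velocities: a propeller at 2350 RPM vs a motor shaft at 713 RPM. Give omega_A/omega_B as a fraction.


Given: RPM_A = 2350, RPM_B = 713
omega = 2*pi*RPM/60, so omega_A/omega_B = RPM_A / RPM_B
omega_A/omega_B = 2350 / 713
omega_A/omega_B = 2350/713

2350/713


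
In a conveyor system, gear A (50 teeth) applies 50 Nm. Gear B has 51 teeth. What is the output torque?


Given: N1 = 50, N2 = 51, T1 = 50 Nm
Using T2/T1 = N2/N1
T2 = T1 * N2 / N1
T2 = 50 * 51 / 50
T2 = 2550 / 50
T2 = 51 Nm

51 Nm


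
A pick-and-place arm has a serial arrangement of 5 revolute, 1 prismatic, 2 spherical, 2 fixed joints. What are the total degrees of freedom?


Given: serial robot with 5 revolute, 1 prismatic, 2 spherical, 2 fixed joints
DOF contribution per joint type: revolute=1, prismatic=1, spherical=3, fixed=0
DOF = 5*1 + 1*1 + 2*3 + 2*0
DOF = 12

12


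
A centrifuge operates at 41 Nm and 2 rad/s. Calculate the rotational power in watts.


Given: tau = 41 Nm, omega = 2 rad/s
Using P = tau * omega
P = 41 * 2
P = 82 W

82 W


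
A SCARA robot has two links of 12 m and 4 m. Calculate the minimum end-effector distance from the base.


Given: L1 = 12 m, L2 = 4 m
For a 2-link planar arm, min reach = |L1 - L2| (second link folded back)
Min reach = |12 - 4|
Min reach = 8 m

8 m


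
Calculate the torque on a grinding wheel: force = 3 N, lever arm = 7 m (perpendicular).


Given: F = 3 N, r = 7 m, angle = 90 deg (perpendicular)
Using tau = F * r * sin(90)
sin(90) = 1
tau = 3 * 7 * 1
tau = 21 Nm

21 Nm


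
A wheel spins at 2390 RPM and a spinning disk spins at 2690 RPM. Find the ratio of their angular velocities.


Given: RPM_A = 2390, RPM_B = 2690
omega = 2*pi*RPM/60, so omega_A/omega_B = RPM_A / RPM_B
omega_A/omega_B = 2390 / 2690
omega_A/omega_B = 239/269

239/269


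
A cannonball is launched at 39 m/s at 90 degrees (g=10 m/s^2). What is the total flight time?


Given: v0 = 39 m/s, theta = 90 deg, g = 10 m/s^2
sin(90) = 1
Using T = 2*v0*sin(theta) / g
T = 2*39*1 / 10
T = 78 / 10
T = 39/5 s

39/5 s


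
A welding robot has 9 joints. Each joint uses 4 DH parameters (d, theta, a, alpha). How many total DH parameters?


Given: 9 joints, 4 DH parameters per joint (d, theta, a, alpha)
Total DH parameters = number_of_joints * 4
Total = 9 * 4
Total = 36

36


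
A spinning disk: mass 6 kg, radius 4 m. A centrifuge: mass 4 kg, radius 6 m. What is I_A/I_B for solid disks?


Given: M1=6 kg, R1=4 m, M2=4 kg, R2=6 m
For a disk: I = (1/2)*M*R^2, so I_A/I_B = (M1*R1^2)/(M2*R2^2)
M1*R1^2 = 6*16 = 96
M2*R2^2 = 4*36 = 144
I_A/I_B = 96/144 = 2/3

2/3


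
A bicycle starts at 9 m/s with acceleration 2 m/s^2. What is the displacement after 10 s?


Given: v0 = 9 m/s, a = 2 m/s^2, t = 10 s
Using s = v0*t + (1/2)*a*t^2
s = 9*10 + (1/2)*2*10^2
s = 90 + (1/2)*200
s = 90 + 100
s = 190

190 m


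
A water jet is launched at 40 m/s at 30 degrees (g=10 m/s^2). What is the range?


Given: v0 = 40 m/s, theta = 30 deg, g = 10 m/s^2
sin(2*30) = sin(60) = sqrt(3)/2
Using R = v0^2 * sin(2*theta) / g
R = 40^2 * (sqrt(3)/2) / 10
R = 1600 * sqrt(3) / 20
R = 80*sqrt(3) m

80*sqrt(3) m


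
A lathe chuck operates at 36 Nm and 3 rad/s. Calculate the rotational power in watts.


Given: tau = 36 Nm, omega = 3 rad/s
Using P = tau * omega
P = 36 * 3
P = 108 W

108 W


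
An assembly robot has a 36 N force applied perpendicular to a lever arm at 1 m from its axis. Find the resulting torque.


Given: F = 36 N, r = 1 m, angle = 90 deg (perpendicular)
Using tau = F * r * sin(90)
sin(90) = 1
tau = 36 * 1 * 1
tau = 36 Nm

36 Nm


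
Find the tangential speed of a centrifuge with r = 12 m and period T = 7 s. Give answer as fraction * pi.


Given: radius r = 12 m, period T = 7 s
Using v = 2*pi*r / T
v = 2*pi*12 / 7
v = 24*pi / 7
v = 24/7*pi m/s

24/7*pi m/s


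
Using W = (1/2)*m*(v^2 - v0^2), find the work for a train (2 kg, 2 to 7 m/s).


Given: m = 2 kg, v0 = 2 m/s, v = 7 m/s
Using W = (1/2)*m*(v^2 - v0^2)
v^2 = 7^2 = 49
v0^2 = 2^2 = 4
v^2 - v0^2 = 49 - 4 = 45
W = (1/2)*2*45 = 45 J

45 J


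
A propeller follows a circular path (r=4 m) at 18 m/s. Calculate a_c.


Given: v = 18 m/s, r = 4 m
Using a_c = v^2 / r
a_c = 18^2 / 4
a_c = 324 / 4
a_c = 81 m/s^2

81 m/s^2


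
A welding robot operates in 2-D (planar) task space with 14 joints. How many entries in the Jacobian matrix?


Given: task space dimension = 2, joints = 14
Jacobian is a 2 x 14 matrix
Total entries = rows * columns
Total = 2 * 14
Total = 28

28


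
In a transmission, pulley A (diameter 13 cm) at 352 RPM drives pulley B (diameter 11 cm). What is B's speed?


Given: D1 = 13 cm, w1 = 352 RPM, D2 = 11 cm
Using D1*w1 = D2*w2
w2 = D1*w1 / D2
w2 = 13*352 / 11
w2 = 4576 / 11
w2 = 416 RPM

416 RPM


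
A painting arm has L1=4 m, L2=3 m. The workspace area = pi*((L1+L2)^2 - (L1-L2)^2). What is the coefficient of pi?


Given: L1 = 4, L2 = 3
(L1+L2)^2 = (7)^2 = 49
(L1-L2)^2 = (1)^2 = 1
Difference = 49 - 1 = 48
This equals 4*L1*L2 = 4*4*3 = 48
Workspace area = 48*pi

48


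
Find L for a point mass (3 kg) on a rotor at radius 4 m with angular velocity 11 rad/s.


Given: m = 3 kg, r = 4 m, omega = 11 rad/s
For a point mass: I = m*r^2
I = 3*4^2 = 3*16 = 48
L = I*omega = 48*11
L = 528 kg*m^2/s

528 kg*m^2/s


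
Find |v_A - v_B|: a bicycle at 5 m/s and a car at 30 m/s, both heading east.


Given: v_A = 5 m/s east, v_B = 30 m/s east
Both move in the same direction; relative speed = |v_A - v_B|
|5 - 30| = |-25|
= 25 m/s

25 m/s


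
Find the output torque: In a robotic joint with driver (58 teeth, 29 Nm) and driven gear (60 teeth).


Given: N1 = 58, N2 = 60, T1 = 29 Nm
Using T2/T1 = N2/N1
T2 = T1 * N2 / N1
T2 = 29 * 60 / 58
T2 = 1740 / 58
T2 = 30 Nm

30 Nm


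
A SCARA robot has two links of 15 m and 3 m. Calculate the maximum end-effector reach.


Given: L1 = 15 m, L2 = 3 m
For a 2-link planar arm, max reach = L1 + L2 (fully extended)
Max reach = 15 + 3
Max reach = 18 m

18 m


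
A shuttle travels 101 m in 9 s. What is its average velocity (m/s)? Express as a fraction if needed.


Given: distance d = 101 m, time t = 9 s
Using v = d / t
v = 101 / 9
v = 101/9 m/s

101/9 m/s


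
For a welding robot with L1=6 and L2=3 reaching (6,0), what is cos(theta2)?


Given: L1 = 6, L2 = 3, target (x, y) = (6, 0)
Using cos(theta2) = (x^2 + y^2 - L1^2 - L2^2) / (2*L1*L2)
x^2 + y^2 = 6^2 + 0 = 36
L1^2 + L2^2 = 36 + 9 = 45
Numerator = 36 - 45 = -9
Denominator = 2*6*3 = 36
cos(theta2) = -9/36 = -1/4

-1/4


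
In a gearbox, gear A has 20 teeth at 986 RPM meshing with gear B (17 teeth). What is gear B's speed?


Given: N1 = 20 teeth, w1 = 986 RPM, N2 = 17 teeth
Using N1*w1 = N2*w2
w2 = N1*w1 / N2
w2 = 20*986 / 17
w2 = 19720 / 17
w2 = 1160 RPM

1160 RPM


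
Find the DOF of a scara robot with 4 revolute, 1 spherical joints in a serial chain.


Given: serial robot with 4 revolute, 1 spherical joints
DOF contribution per joint type: revolute=1, prismatic=1, spherical=3, fixed=0
DOF = 4*1 + 1*3
DOF = 7

7


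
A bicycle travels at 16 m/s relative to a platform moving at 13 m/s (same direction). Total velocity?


Given: object velocity = 16 m/s, platform velocity = 13 m/s (same direction)
Using classical velocity addition: v_total = v_object + v_platform
v_total = 16 + 13
v_total = 29 m/s

29 m/s


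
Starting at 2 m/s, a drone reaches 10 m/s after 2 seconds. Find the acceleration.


Given: initial velocity v0 = 2 m/s, final velocity v = 10 m/s, time t = 2 s
Using a = (v - v0) / t
a = (10 - 2) / 2
a = 8 / 2
a = 4 m/s^2

4 m/s^2


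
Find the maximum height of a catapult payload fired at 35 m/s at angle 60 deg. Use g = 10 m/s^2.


Given: v0 = 35 m/s, theta = 60 deg, g = 10 m/s^2
sin^2(60) = 3/4
Using H = v0^2 * sin^2(theta) / (2*g)
H = 35^2 * 3/4 / (2*10)
H = 1225 * 3/4 / 20
H = 3675/4 / 20
H = 735/16 m

735/16 m


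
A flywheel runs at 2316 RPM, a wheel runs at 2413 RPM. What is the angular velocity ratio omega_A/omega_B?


Given: RPM_A = 2316, RPM_B = 2413
omega = 2*pi*RPM/60, so omega_A/omega_B = RPM_A / RPM_B
omega_A/omega_B = 2316 / 2413
omega_A/omega_B = 2316/2413

2316/2413


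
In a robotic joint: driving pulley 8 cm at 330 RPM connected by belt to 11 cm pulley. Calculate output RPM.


Given: D1 = 8 cm, w1 = 330 RPM, D2 = 11 cm
Using D1*w1 = D2*w2
w2 = D1*w1 / D2
w2 = 8*330 / 11
w2 = 2640 / 11
w2 = 240 RPM

240 RPM


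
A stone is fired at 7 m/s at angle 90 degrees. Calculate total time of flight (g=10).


Given: v0 = 7 m/s, theta = 90 deg, g = 10 m/s^2
sin(90) = 1
Using T = 2*v0*sin(theta) / g
T = 2*7*1 / 10
T = 14 / 10
T = 7/5 s

7/5 s


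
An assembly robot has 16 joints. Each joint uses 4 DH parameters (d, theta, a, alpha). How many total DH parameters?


Given: 16 joints, 4 DH parameters per joint (d, theta, a, alpha)
Total DH parameters = number_of_joints * 4
Total = 16 * 4
Total = 64

64


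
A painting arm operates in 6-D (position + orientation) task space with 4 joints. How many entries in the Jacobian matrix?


Given: task space dimension = 6, joints = 4
Jacobian is a 6 x 4 matrix
Total entries = rows * columns
Total = 6 * 4
Total = 24

24


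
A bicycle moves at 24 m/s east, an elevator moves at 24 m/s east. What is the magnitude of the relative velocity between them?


Given: v_A = 24 m/s east, v_B = 24 m/s east
Both move in the same direction; relative speed = |v_A - v_B|
|24 - 24| = |0|
= 0 m/s

0 m/s


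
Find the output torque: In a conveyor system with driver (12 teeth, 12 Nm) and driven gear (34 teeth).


Given: N1 = 12, N2 = 34, T1 = 12 Nm
Using T2/T1 = N2/N1
T2 = T1 * N2 / N1
T2 = 12 * 34 / 12
T2 = 408 / 12
T2 = 34 Nm

34 Nm


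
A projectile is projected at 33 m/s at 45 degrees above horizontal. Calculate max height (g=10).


Given: v0 = 33 m/s, theta = 45 deg, g = 10 m/s^2
sin^2(45) = 1/2
Using H = v0^2 * sin^2(theta) / (2*g)
H = 33^2 * 1/2 / (2*10)
H = 1089 * 1/2 / 20
H = 1089/2 / 20
H = 1089/40 m

1089/40 m


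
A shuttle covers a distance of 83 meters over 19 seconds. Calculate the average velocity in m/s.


Given: distance d = 83 m, time t = 19 s
Using v = d / t
v = 83 / 19
v = 83/19 m/s

83/19 m/s


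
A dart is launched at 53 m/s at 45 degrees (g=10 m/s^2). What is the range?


Given: v0 = 53 m/s, theta = 45 deg, g = 10 m/s^2
sin(2*45) = sin(90) = 1
Using R = v0^2 * sin(2*theta) / g
R = 53^2 * 1 / 10
R = 2809 / 10
R = 2809/10 m

2809/10 m


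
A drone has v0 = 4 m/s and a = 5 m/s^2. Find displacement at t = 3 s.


Given: v0 = 4 m/s, a = 5 m/s^2, t = 3 s
Using s = v0*t + (1/2)*a*t^2
s = 4*3 + (1/2)*5*3^2
s = 12 + (1/2)*45
s = 12 + 45/2
s = 69/2

69/2 m


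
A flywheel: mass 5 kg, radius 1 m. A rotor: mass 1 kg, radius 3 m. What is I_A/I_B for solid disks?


Given: M1=5 kg, R1=1 m, M2=1 kg, R2=3 m
For a disk: I = (1/2)*M*R^2, so I_A/I_B = (M1*R1^2)/(M2*R2^2)
M1*R1^2 = 5*1 = 5
M2*R2^2 = 1*9 = 9
I_A/I_B = 5/9 = 5/9

5/9


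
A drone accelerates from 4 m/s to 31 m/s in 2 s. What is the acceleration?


Given: initial velocity v0 = 4 m/s, final velocity v = 31 m/s, time t = 2 s
Using a = (v - v0) / t
a = (31 - 4) / 2
a = 27 / 2
a = 27/2 m/s^2

27/2 m/s^2


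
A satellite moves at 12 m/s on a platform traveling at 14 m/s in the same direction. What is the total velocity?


Given: object velocity = 12 m/s, platform velocity = 14 m/s (same direction)
Using classical velocity addition: v_total = v_object + v_platform
v_total = 12 + 14
v_total = 26 m/s

26 m/s


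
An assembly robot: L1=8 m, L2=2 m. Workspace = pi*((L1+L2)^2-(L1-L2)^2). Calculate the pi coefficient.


Given: L1 = 8, L2 = 2
(L1+L2)^2 = (10)^2 = 100
(L1-L2)^2 = (6)^2 = 36
Difference = 100 - 36 = 64
This equals 4*L1*L2 = 4*8*2 = 64
Workspace area = 64*pi

64


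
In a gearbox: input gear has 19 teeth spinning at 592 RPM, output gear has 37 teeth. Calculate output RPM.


Given: N1 = 19 teeth, w1 = 592 RPM, N2 = 37 teeth
Using N1*w1 = N2*w2
w2 = N1*w1 / N2
w2 = 19*592 / 37
w2 = 11248 / 37
w2 = 304 RPM

304 RPM


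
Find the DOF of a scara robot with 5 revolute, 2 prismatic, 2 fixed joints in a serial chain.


Given: serial robot with 5 revolute, 2 prismatic, 2 fixed joints
DOF contribution per joint type: revolute=1, prismatic=1, spherical=3, fixed=0
DOF = 5*1 + 2*1 + 2*0
DOF = 7

7


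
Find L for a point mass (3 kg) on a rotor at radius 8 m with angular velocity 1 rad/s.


Given: m = 3 kg, r = 8 m, omega = 1 rad/s
For a point mass: I = m*r^2
I = 3*8^2 = 3*64 = 192
L = I*omega = 192*1
L = 192 kg*m^2/s

192 kg*m^2/s


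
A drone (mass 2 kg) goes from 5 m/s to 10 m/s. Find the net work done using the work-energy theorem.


Given: m = 2 kg, v0 = 5 m/s, v = 10 m/s
Using W = (1/2)*m*(v^2 - v0^2)
v^2 = 10^2 = 100
v0^2 = 5^2 = 25
v^2 - v0^2 = 100 - 25 = 75
W = (1/2)*2*75 = 75 J

75 J


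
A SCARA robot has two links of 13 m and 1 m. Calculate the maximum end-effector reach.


Given: L1 = 13 m, L2 = 1 m
For a 2-link planar arm, max reach = L1 + L2 (fully extended)
Max reach = 13 + 1
Max reach = 14 m

14 m


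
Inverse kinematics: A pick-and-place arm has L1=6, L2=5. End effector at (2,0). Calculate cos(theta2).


Given: L1 = 6, L2 = 5, target (x, y) = (2, 0)
Using cos(theta2) = (x^2 + y^2 - L1^2 - L2^2) / (2*L1*L2)
x^2 + y^2 = 2^2 + 0 = 4
L1^2 + L2^2 = 36 + 25 = 61
Numerator = 4 - 61 = -57
Denominator = 2*6*5 = 60
cos(theta2) = -57/60 = -19/20

-19/20


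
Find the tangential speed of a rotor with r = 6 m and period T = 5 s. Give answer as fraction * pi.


Given: radius r = 6 m, period T = 5 s
Using v = 2*pi*r / T
v = 2*pi*6 / 5
v = 12*pi / 5
v = 12/5*pi m/s

12/5*pi m/s


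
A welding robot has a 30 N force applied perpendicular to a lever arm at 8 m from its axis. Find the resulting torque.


Given: F = 30 N, r = 8 m, angle = 90 deg (perpendicular)
Using tau = F * r * sin(90)
sin(90) = 1
tau = 30 * 8 * 1
tau = 240 Nm

240 Nm


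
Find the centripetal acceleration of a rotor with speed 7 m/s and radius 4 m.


Given: v = 7 m/s, r = 4 m
Using a_c = v^2 / r
a_c = 7^2 / 4
a_c = 49 / 4
a_c = 49/4 m/s^2

49/4 m/s^2


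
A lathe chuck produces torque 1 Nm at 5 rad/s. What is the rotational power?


Given: tau = 1 Nm, omega = 5 rad/s
Using P = tau * omega
P = 1 * 5
P = 5 W

5 W


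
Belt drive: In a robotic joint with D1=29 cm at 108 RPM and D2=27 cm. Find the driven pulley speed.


Given: D1 = 29 cm, w1 = 108 RPM, D2 = 27 cm
Using D1*w1 = D2*w2
w2 = D1*w1 / D2
w2 = 29*108 / 27
w2 = 3132 / 27
w2 = 116 RPM

116 RPM


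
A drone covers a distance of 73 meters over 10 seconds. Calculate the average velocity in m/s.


Given: distance d = 73 m, time t = 10 s
Using v = d / t
v = 73 / 10
v = 73/10 m/s

73/10 m/s


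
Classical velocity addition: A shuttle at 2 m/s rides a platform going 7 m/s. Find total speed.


Given: object velocity = 2 m/s, platform velocity = 7 m/s (same direction)
Using classical velocity addition: v_total = v_object + v_platform
v_total = 2 + 7
v_total = 9 m/s

9 m/s


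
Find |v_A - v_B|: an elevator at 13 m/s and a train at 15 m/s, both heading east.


Given: v_A = 13 m/s east, v_B = 15 m/s east
Both move in the same direction; relative speed = |v_A - v_B|
|13 - 15| = |-2|
= 2 m/s

2 m/s


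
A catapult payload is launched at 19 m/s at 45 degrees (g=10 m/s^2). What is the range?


Given: v0 = 19 m/s, theta = 45 deg, g = 10 m/s^2
sin(2*45) = sin(90) = 1
Using R = v0^2 * sin(2*theta) / g
R = 19^2 * 1 / 10
R = 361 / 10
R = 361/10 m

361/10 m


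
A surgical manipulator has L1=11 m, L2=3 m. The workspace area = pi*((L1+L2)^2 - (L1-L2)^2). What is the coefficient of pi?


Given: L1 = 11, L2 = 3
(L1+L2)^2 = (14)^2 = 196
(L1-L2)^2 = (8)^2 = 64
Difference = 196 - 64 = 132
This equals 4*L1*L2 = 4*11*3 = 132
Workspace area = 132*pi

132


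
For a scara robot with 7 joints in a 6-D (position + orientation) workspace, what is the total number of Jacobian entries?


Given: task space dimension = 6, joints = 7
Jacobian is a 6 x 7 matrix
Total entries = rows * columns
Total = 6 * 7
Total = 42

42


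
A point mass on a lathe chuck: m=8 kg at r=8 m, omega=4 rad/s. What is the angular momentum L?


Given: m = 8 kg, r = 8 m, omega = 4 rad/s
For a point mass: I = m*r^2
I = 8*8^2 = 8*64 = 512
L = I*omega = 512*4
L = 2048 kg*m^2/s

2048 kg*m^2/s


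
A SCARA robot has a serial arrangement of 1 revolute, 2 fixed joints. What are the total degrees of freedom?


Given: serial robot with 1 revolute, 2 fixed joints
DOF contribution per joint type: revolute=1, prismatic=1, spherical=3, fixed=0
DOF = 1*1 + 2*0
DOF = 1

1


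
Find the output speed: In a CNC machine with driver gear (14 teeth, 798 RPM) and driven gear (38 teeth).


Given: N1 = 14 teeth, w1 = 798 RPM, N2 = 38 teeth
Using N1*w1 = N2*w2
w2 = N1*w1 / N2
w2 = 14*798 / 38
w2 = 11172 / 38
w2 = 294 RPM

294 RPM


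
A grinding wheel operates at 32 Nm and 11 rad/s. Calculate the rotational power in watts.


Given: tau = 32 Nm, omega = 11 rad/s
Using P = tau * omega
P = 32 * 11
P = 352 W

352 W


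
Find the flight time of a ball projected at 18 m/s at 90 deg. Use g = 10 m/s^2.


Given: v0 = 18 m/s, theta = 90 deg, g = 10 m/s^2
sin(90) = 1
Using T = 2*v0*sin(theta) / g
T = 2*18*1 / 10
T = 36 / 10
T = 18/5 s

18/5 s


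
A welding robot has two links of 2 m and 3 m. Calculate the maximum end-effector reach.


Given: L1 = 2 m, L2 = 3 m
For a 2-link planar arm, max reach = L1 + L2 (fully extended)
Max reach = 2 + 3
Max reach = 5 m

5 m


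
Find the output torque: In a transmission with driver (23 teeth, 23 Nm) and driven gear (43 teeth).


Given: N1 = 23, N2 = 43, T1 = 23 Nm
Using T2/T1 = N2/N1
T2 = T1 * N2 / N1
T2 = 23 * 43 / 23
T2 = 989 / 23
T2 = 43 Nm

43 Nm


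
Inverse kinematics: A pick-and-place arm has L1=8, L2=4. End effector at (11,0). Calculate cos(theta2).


Given: L1 = 8, L2 = 4, target (x, y) = (11, 0)
Using cos(theta2) = (x^2 + y^2 - L1^2 - L2^2) / (2*L1*L2)
x^2 + y^2 = 11^2 + 0 = 121
L1^2 + L2^2 = 64 + 16 = 80
Numerator = 121 - 80 = 41
Denominator = 2*8*4 = 64
cos(theta2) = 41/64 = 41/64

41/64


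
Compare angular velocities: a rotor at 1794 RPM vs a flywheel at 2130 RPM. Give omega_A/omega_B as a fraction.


Given: RPM_A = 1794, RPM_B = 2130
omega = 2*pi*RPM/60, so omega_A/omega_B = RPM_A / RPM_B
omega_A/omega_B = 1794 / 2130
omega_A/omega_B = 299/355

299/355


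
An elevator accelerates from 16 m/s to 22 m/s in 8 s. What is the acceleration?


Given: initial velocity v0 = 16 m/s, final velocity v = 22 m/s, time t = 8 s
Using a = (v - v0) / t
a = (22 - 16) / 8
a = 6 / 8
a = 3/4 m/s^2

3/4 m/s^2


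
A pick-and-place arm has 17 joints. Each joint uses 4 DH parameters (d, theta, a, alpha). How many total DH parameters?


Given: 17 joints, 4 DH parameters per joint (d, theta, a, alpha)
Total DH parameters = number_of_joints * 4
Total = 17 * 4
Total = 68

68


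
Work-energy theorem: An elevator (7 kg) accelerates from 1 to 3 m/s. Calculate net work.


Given: m = 7 kg, v0 = 1 m/s, v = 3 m/s
Using W = (1/2)*m*(v^2 - v0^2)
v^2 = 3^2 = 9
v0^2 = 1^2 = 1
v^2 - v0^2 = 9 - 1 = 8
W = (1/2)*7*8 = 28 J

28 J


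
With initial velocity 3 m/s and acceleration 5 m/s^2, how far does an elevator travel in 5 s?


Given: v0 = 3 m/s, a = 5 m/s^2, t = 5 s
Using s = v0*t + (1/2)*a*t^2
s = 3*5 + (1/2)*5*5^2
s = 15 + (1/2)*125
s = 15 + 125/2
s = 155/2

155/2 m


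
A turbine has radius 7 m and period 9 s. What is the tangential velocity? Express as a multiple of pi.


Given: radius r = 7 m, period T = 9 s
Using v = 2*pi*r / T
v = 2*pi*7 / 9
v = 14*pi / 9
v = 14/9*pi m/s

14/9*pi m/s


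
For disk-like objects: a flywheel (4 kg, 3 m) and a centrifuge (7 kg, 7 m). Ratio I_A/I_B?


Given: M1=4 kg, R1=3 m, M2=7 kg, R2=7 m
For a disk: I = (1/2)*M*R^2, so I_A/I_B = (M1*R1^2)/(M2*R2^2)
M1*R1^2 = 4*9 = 36
M2*R2^2 = 7*49 = 343
I_A/I_B = 36/343 = 36/343

36/343


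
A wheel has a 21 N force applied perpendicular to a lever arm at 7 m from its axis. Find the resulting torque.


Given: F = 21 N, r = 7 m, angle = 90 deg (perpendicular)
Using tau = F * r * sin(90)
sin(90) = 1
tau = 21 * 7 * 1
tau = 147 Nm

147 Nm
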